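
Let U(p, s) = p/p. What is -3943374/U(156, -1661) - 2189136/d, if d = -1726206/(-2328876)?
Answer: -1984217025030/287701 ≈ -6.8968e+6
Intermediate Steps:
U(p, s) = 1
d = 287701/388146 (d = -1726206*(-1/2328876) = 287701/388146 ≈ 0.74122)
-3943374/U(156, -1661) - 2189136/d = -3943374/1 - 2189136/287701/388146 = -3943374*1 - 2189136*388146/287701 = -3943374 - 849704381856/287701 = -1984217025030/287701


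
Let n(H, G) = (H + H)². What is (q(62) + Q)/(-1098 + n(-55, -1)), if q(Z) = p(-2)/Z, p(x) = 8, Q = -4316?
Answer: -66896/170531 ≈ -0.39228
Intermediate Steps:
n(H, G) = 4*H² (n(H, G) = (2*H)² = 4*H²)
q(Z) = 8/Z
(q(62) + Q)/(-1098 + n(-55, -1)) = (8/62 - 4316)/(-1098 + 4*(-55)²) = (8*(1/62) - 4316)/(-1098 + 4*3025) = (4/31 - 4316)/(-1098 + 12100) = -133792/31/11002 = -133792/31*1/11002 = -66896/170531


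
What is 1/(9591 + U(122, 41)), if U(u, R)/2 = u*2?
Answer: 1/10079 ≈ 9.9216e-5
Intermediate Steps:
U(u, R) = 4*u (U(u, R) = 2*(u*2) = 2*(2*u) = 4*u)
1/(9591 + U(122, 41)) = 1/(9591 + 4*122) = 1/(9591 + 488) = 1/10079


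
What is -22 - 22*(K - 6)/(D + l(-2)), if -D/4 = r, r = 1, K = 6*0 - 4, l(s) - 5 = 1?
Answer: 88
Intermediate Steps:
l(s) = 6 (l(s) = 5 + 1 = 6)
K = -4 (K = 0 - 4 = -4)
D = -4 (D = -4*1 = -4)
-22 - 22*(K - 6)/(D + l(-2)) = -22 - 22*(-4 - 6)/(-4 + 6) = -22 - (-220)/2 = -22 - 22*(-5) = -22 + 110 = 88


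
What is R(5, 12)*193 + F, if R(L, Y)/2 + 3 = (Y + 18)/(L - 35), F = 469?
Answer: -1075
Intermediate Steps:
R(L, Y) = -6 + 2*(18 + Y)/(-35 + L) (R(L, Y) = -6 + 2*((Y + 18)/(L - 35)) = -6 + 2*((18 + Y)/(-35 + L)) = -6 + 2*(18 + Y)/(-35 + L))
R(5, 12)*193 + F = (2*(123 + 12 - 3*5)/(-35 + 5))*193 + 469 = (2*(123 + 12 - 15)/(-30))*193 + 469 = (2*(-1/30)*120)*193 + 469 = -8*193 + 469 = -1544 + 469 = -1075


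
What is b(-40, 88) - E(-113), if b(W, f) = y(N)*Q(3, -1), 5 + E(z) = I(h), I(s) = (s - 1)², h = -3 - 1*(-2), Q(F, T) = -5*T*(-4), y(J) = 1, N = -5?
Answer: -19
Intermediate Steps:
Q(F, T) = 20*T
h = -1 (h = -3 + 2 = -1)
I(s) = (-1 + s)²
E(z) = -1 (E(z) = -5 + (-1 - 1)² = -5 + (-2)² = -5 + 4 = -1)
b(W, f) = -20 (b(W, f) = 1*(20*(-1)) = 1*(-20) = -20)
b(-40, 88) - E(-113) = -20 - 1*(-1) = -20 + 1 = -19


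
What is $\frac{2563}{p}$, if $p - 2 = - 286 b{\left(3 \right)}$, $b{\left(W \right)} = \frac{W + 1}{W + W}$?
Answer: $- \frac{7689}{566} \approx -13.585$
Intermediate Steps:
$b{\left(W \right)} = \frac{1 + W}{2 W}$
$p = - \frac{566}{3}$ ($p = 2 - 286 \frac{1 + 3}{2 \cdot 3} = 2 - 286 \cdot \frac{1}{2} \cdot \frac{1}{3} \cdot 4 = 2 - \frac{572}{3} = - \frac{566}{3} \approx -188.67$)
$\frac{2563}{p} = \frac{2563}{- \frac{566}{3}} = 2563 \left(- \frac{3}{566}\right) = - \frac{7689}{566}$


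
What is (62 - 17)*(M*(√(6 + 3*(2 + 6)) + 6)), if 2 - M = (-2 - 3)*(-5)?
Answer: -6210 - 1035*√30 ≈ -11879.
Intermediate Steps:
M = -23 (M = 2 - (-2 - 3)*(-5) = 2 - (-5)*(-5) = 2 - 1*25 = 2 - 25 = -23)
(62 - 17)*(M*(√(6 + 3*(2 + 6)) + 6)) = (62 - 17)*(-23*(√(6 + 3*(2 + 6)) + 6)) = 45*(-23*(√(6 + 3*8) + 6)) = 45*(-23*(√(6 + 24) + 6)) = 45*(-23*(√30 + 6)) = 45*(-23*(6 + √30)) = 45*(-138 - 23*√30) = -6210 - 1035*√30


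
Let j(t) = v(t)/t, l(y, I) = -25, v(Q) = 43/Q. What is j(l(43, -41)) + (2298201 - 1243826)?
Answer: 658984418/625 ≈ 1.0544e+6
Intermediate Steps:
j(t) = 43/t² (j(t) = (43/t)/t = 43/t²)
j(l(43, -41)) + (2298201 - 1243826) = 43/(-25)² + (2298201 - 1243826) = 43*(1/625) + 1054375 = 43/625 + 1054375 = 658984418/625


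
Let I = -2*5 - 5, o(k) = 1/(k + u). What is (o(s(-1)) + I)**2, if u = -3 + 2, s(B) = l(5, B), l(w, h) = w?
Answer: 3481/16 ≈ 217.56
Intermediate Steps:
s(B) = 5
u = -1
o(k) = 1/(-1 + k) (o(k) = 1/(k - 1) = 1/(-1 + k))
I = -15 (I = -10 - 5 = -15)
(o(s(-1)) + I)**2 = (1/(-1 + 5) - 15)**2 = (1/4 - 15)**2 = (-59/4)**2 = 3481/16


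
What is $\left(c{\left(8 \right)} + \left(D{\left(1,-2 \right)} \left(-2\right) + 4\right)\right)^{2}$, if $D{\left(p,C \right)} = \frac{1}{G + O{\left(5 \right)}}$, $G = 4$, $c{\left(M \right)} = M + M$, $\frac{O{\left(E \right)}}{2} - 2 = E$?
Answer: $\frac{32041}{81} \approx 395.57$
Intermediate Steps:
$O{\left(E \right)} = 4 + 2 E$
$c{\left(M \right)} = 2 M$
$D{\left(p,C \right)} = \frac{1}{18}$ ($D{\left(p,C \right)} = \frac{1}{4 + \left(4 + 2 \cdot 5\right)} = \frac{1}{4 + \left(4 + 10\right)} = \frac{1}{4 + 14} = \frac{1}{18}$)
$\left(c{\left(8 \right)} + \left(D{\left(1,-2 \right)} \left(-2\right) + 4\right)\right)^{2} = \left(2 \cdot 8 + \left(\frac{1}{18} \left(-2\right) + 4\right)\right)^{2} = \left(16 + \left(- \frac{1}{9} + 4\right)\right)^{2} = \left(16 + \frac{35}{9}\right)^{2} = \left(\frac{179}{9}\right)^{2} = \frac{32041}{81}$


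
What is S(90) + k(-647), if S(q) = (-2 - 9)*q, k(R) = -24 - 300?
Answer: -1314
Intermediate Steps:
k(R) = -324
S(q) = -11*q
S(90) + k(-647) = -11*90 - 324 = -990 - 324 = -1314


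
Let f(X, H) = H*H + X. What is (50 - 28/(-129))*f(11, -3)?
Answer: 129560/129 ≈ 1004.3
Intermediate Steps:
f(X, H) = X + H² (f(X, H) = H² + X = X + H²)
(50 - 28/(-129))*f(11, -3) = (50 - 28/(-129))*(11 + (-3)²) = (50 - 28*(-1/129))*(11 + 9) = (50 + 28/129)*20 = (6478/129)*20 = 129560/129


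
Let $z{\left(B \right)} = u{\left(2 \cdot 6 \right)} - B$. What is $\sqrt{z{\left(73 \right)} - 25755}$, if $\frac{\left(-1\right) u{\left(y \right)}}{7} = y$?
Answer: $2 i \sqrt{6478} \approx 160.97 i$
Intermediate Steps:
$u{\left(y \right)} = - 7 y$
$z{\left(B \right)} = -84 - B$ ($z{\left(B \right)} = - 7 \cdot 2 \cdot 6 - B = \left(-7\right) 12 - B = -84 - B$)
$\sqrt{z{\left(73 \right)} - 25755} = \sqrt{\left(-84 - 73\right) - 25755} = \sqrt{-157 - 25755} = \sqrt{-25912} = 2 i \sqrt{6478}$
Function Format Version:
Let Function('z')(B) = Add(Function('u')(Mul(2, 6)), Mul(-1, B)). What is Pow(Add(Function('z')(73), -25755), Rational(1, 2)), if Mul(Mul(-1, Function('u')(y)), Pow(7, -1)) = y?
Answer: Mul(2, I, Pow(6478, Rational(1, 2))) ≈ Mul(160.97, I)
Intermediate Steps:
Function('u')(y) = Mul(-7, y)
Function('z')(B) = Add(-84, Mul(-1, B)) (Function('z')(B) = Add(Mul(-7, Mul(2, 6)), Mul(-1, B)) = Add(Mul(-7, 12), Mul(-1, B)) = Add(-84, Mul(-1, B)))
Pow(Add(Function('z')(73), -25755), Rational(1, 2)) = Pow(Add(Add(-84, Mul(-1, 73)), -25755), Rational(1, 2)) = Pow(Add(Add(-84, -73), -25755), Rational(1, 2)) = Pow(Add(-157, -25755), Rational(1, 2)) = Pow(-25912, Rational(1, 2)) = Mul(2, I, Pow(6478, Rational(1, 2)))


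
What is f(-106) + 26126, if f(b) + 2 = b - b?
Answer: 26124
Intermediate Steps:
f(b) = -2 (f(b) = -2 + (b - b) = -2 + 0 = -2)
f(-106) + 26126 = -2 + 26126 = 26124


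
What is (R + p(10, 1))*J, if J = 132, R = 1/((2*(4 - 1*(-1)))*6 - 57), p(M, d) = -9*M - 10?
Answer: -13156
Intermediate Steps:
p(M, d) = -10 - 9*M
R = 1/3 (R = 1/((2*(4 + 1))*6 - 57) = 1/((2*5)*6 - 57) = 1/(10*6 - 57) = 1/(60 - 57) = 1/3 ≈ 0.33333)
(R + p(10, 1))*J = (1/3 + (-10 - 9*10))*132 = (1/3 + (-10 - 90))*132 = (1/3 - 100)*132 = -299/3*132 = -13156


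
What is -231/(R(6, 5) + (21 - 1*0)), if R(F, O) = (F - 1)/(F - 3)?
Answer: -693/68 ≈ -10.191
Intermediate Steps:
R(F, O) = (-1 + F)/(-3 + F)
-231/(R(6, 5) + (21 - 1*0)) = -231/((-1 + 6)/(-3 + 6) + (21 - 1*0)) = -231/(5/3 + (21 + 0)) = -231/((⅓)*5 + 21) = -231/(5/3 + 21) = -231/(68/3) = (3/68)*(-231) = -693/68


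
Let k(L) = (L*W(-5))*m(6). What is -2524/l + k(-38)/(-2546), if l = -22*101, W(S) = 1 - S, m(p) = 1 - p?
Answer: 51224/74437 ≈ 0.68815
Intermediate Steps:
k(L) = -30*L (k(L) = (L*(1 - 1*(-5)))*(1 - 1*6) = (L*(1 + 5))*(1 - 6) = (L*6)*(-5) = (6*L)*(-5) = -30*L)
l = -2222
-2524/l + k(-38)/(-2546) = -2524/(-2222) - 30*(-38)/(-2546) = -2524*(-1/2222) + 1140*(-1/2546) = 1262/1111 - 30/67 = 51224/74437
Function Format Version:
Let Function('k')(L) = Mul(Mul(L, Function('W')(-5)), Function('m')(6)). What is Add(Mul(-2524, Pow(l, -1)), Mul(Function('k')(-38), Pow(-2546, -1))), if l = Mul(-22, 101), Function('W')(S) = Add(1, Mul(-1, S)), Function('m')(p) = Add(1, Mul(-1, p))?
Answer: Rational(51224, 74437) ≈ 0.68815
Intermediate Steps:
Function('k')(L) = Mul(-30, L) (Function('k')(L) = Mul(Mul(L, Add(1, Mul(-1, -5))), Add(1, Mul(-1, 6))) = Mul(Mul(L, Add(1, 5)), Add(1, -6)) = Mul(Mul(L, 6), -5) = Mul(Mul(6, L), -5) = Mul(-30, L))
l = -2222
Add(Mul(-2524, Pow(l, -1)), Mul(Function('k')(-38), Pow(-2546, -1))) = Add(Mul(-2524, Pow(-2222, -1)), Mul(Mul(-30, -38), Pow(-2546, -1))) = Add(Mul(-2524, Rational(-1, 2222)), Mul(1140, Rational(-1, 2546))) = Add(Rational(1262, 1111), Rational(-30, 67)) = Rational(51224, 74437)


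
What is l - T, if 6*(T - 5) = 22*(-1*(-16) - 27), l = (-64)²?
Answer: 12394/3 ≈ 4131.3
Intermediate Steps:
l = 4096
T = -106/3 (T = 5 + (22*(-1*(-16) - 27))/6 = 5 + (22*(16 - 27))/6 = 5 + (22*(-11))/6 = 5 + (⅙)*(-242) = 5 - 121/3 = -106/3 ≈ -35.333)
l - T = 4096 - 1*(-106/3) = 4096 + 106/3 = 12394/3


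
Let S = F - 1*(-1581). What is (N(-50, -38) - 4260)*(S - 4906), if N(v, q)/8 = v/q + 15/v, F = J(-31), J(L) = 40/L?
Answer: 8330207144/589 ≈ 1.4143e+7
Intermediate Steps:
F = -40/31 (F = 40/(-31) = 40*(-1/31) = -40/31 ≈ -1.2903)
N(v, q) = 120/v + 8*v/q (N(v, q) = 8*(v/q + 15/v) = 8*(15/v + v/q) = 120/v + 8*v/q)
S = 48971/31 (S = -40/31 - 1*(-1581) = -40/31 + 1581 = 48971/31 ≈ 1579.7)
(N(-50, -38) - 4260)*(S - 4906) = ((120/(-50) + 8*(-50)/(-38)) - 4260)*(48971/31 - 4906) = ((120*(-1/50) + 8*(-50)*(-1/38)) - 4260)*(-103115/31) = ((-12/5 + 200/19) - 4260)*(-103115/31) = (772/95 - 4260)*(-103115/31) = -403928/95*(-103115/31) = 8330207144/589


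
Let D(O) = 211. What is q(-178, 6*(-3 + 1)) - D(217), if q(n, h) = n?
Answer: -389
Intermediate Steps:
q(-178, 6*(-3 + 1)) - D(217) = -178 - 1*211 = -178 - 211 = -389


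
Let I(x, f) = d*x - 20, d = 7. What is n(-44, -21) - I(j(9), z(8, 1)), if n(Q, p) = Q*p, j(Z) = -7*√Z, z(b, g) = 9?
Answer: 1091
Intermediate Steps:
I(x, f) = -20 + 7*x (I(x, f) = 7*x - 20 = -20 + 7*x)
n(-44, -21) - I(j(9), z(8, 1)) = -44*(-21) - (-20 + 7*(-7*√9)) = 924 - (-20 + 7*(-7*3)) = 924 - (-20 + 7*(-21)) = 924 - (-20 - 147) = 924 - 1*(-167) = 924 + 167 = 1091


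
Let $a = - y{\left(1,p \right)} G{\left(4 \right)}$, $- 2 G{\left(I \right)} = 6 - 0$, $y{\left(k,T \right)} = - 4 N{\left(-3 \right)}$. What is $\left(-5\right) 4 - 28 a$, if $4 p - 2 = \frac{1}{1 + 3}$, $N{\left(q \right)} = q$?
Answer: $-1028$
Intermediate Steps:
$p = \frac{9}{16}$ ($p = \frac{1}{2} + \frac{1}{4 \left(1 + 3\right)} = \frac{1}{2} + \frac{1}{4 \cdot 4} = \frac{1}{2} + \frac{1}{4} \cdot \frac{1}{4} = \frac{1}{2} + \frac{1}{16} = \frac{9}{16} \approx 0.5625$)
$y{\left(k,T \right)} = 12$ ($y{\left(k,T \right)} = \left(-4\right) \left(-3\right) = 12$)
$G{\left(I \right)} = -3$ ($G{\left(I \right)} = - \frac{6 - 0}{2} = - \frac{6 + 0}{2} = \left(- \frac{1}{2}\right) 6 = -3$)
$a = 36$ ($a = \left(-1\right) 12 \left(-3\right) = \left(-12\right) \left(-3\right) = 36$)
$\left(-5\right) 4 - 28 a = \left(-5\right) 4 - 1008 = -20 - 1008 = -1028$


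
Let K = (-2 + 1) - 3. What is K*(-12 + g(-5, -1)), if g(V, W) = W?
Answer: 52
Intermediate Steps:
K = -4 (K = -1 - 3 = -4)
K*(-12 + g(-5, -1)) = -4*(-12 - 1) = -4*(-13) = 52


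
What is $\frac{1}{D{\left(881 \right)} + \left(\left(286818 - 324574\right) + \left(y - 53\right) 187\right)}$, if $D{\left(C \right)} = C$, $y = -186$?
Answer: $- \frac{1}{81568} \approx -1.226 \cdot 10^{-5}$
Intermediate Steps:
$\frac{1}{D{\left(881 \right)} + \left(\left(286818 - 324574\right) + \left(y - 53\right) 187\right)} = \frac{1}{881 + \left(\left(286818 - 324574\right) + \left(-186 - 53\right) 187\right)} = \frac{1}{881 - 82449} = \frac{1}{-81568} = - \frac{1}{81568}$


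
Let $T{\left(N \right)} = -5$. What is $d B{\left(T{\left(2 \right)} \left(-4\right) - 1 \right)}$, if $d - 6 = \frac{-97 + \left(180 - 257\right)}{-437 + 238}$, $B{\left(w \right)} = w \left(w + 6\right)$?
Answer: $\frac{649800}{199} \approx 3265.3$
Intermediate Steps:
$B{\left(w \right)} = w \left(6 + w\right)$
$d = \frac{1368}{199}$ ($d = 6 + \frac{-97 + \left(180 - 257\right)}{-437 + 238} = 6 + \frac{-97 - 77}{-199} = 6 - - \frac{174}{199} = 6 + \frac{174}{199} = \frac{1368}{199} \approx 6.8744$)
$d B{\left(T{\left(2 \right)} \left(-4\right) - 1 \right)} = \frac{1368 \left(\left(-5\right) \left(-4\right) - 1\right) \left(6 - -19\right)}{199} = \frac{1368 \left(20 - 1\right) \left(6 + \left(20 - 1\right)\right)}{199} = \frac{1368 \cdot 19 \left(6 + 19\right)}{199} = \frac{1368 \cdot 19 \cdot 25}{199} = \frac{1368}{199} \cdot 475 = \frac{649800}{199}$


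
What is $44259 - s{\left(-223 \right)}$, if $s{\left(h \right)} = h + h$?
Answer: $44705$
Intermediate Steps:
$s{\left(h \right)} = 2 h$
$44259 - s{\left(-223 \right)} = 44259 - 2 \left(-223\right) = 44259 - -446 = 44259 + 446 = 44705$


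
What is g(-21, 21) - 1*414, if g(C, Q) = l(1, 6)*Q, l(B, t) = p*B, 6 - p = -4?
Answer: -204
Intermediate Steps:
p = 10 (p = 6 - 1*(-4) = 6 + 4 = 10)
l(B, t) = 10*B
g(C, Q) = 10*Q (g(C, Q) = (10*1)*Q = 10*Q)
g(-21, 21) - 1*414 = 10*21 - 1*414 = 210 - 414 = -204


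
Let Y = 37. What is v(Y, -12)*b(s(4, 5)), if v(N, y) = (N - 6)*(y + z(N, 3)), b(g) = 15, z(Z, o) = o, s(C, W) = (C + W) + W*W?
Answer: -4185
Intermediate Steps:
s(C, W) = C + W + W² (s(C, W) = (C + W) + W² = C + W + W²)
v(N, y) = (-6 + N)*(3 + y) (v(N, y) = (N - 6)*(y + 3) = (-6 + N)*(3 + y))
v(Y, -12)*b(s(4, 5)) = (-18 - 6*(-12) + 3*37 + 37*(-12))*15 = (-18 + 72 + 111 - 444)*15 = -279*15 = -4185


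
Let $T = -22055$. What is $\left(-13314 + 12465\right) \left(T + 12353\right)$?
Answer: $8236998$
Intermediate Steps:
$\left(-13314 + 12465\right) \left(T + 12353\right) = \left(-13314 + 12465\right) \left(-22055 + 12353\right) = \left(-849\right) \left(-9702\right) = 8236998$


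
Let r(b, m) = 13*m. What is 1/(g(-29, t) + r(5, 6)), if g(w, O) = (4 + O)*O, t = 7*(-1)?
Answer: 1/99 ≈ 0.010101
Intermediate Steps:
t = -7
g(w, O) = O*(4 + O)
1/(g(-29, t) + r(5, 6)) = 1/(-7*(4 - 7) + 13*6) = 1/(-7*(-3) + 78) = 1/(21 + 78) = 1/99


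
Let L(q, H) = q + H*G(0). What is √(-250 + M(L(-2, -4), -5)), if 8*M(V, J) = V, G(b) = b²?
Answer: I*√1001/2 ≈ 15.819*I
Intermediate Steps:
L(q, H) = q (L(q, H) = q + H*0² = q + H*0 = q + 0 = q)
M(V, J) = V/8
√(-250 + M(L(-2, -4), -5)) = √(-250 + (⅛)*(-2)) = √(-250 - ¼) = √(-1001/4) = I*√1001/2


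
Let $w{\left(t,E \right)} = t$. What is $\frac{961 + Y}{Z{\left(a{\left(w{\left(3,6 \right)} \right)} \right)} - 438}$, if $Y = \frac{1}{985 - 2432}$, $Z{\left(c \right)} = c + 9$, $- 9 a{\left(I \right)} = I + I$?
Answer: $- \frac{4171698}{1865183} \approx -2.2366$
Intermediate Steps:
$a{\left(I \right)} = - \frac{2 I}{9}$ ($a{\left(I \right)} = - \frac{I + I}{9} = - \frac{2 I}{9}$)
$Z{\left(c \right)} = 9 + c$
$Y = - \frac{1}{1447}$ ($Y = \frac{1}{-1447} = - \frac{1}{1447} \approx -0.00069109$)
$\frac{961 + Y}{Z{\left(a{\left(w{\left(3,6 \right)} \right)} \right)} - 438} = \frac{961 - \frac{1}{1447}}{\left(9 - \frac{2}{3}\right) - 438} = \frac{1390566}{1447 \left(\left(9 - \frac{2}{3}\right) - 438\right)} = \frac{1390566}{1447 \left(\frac{25}{3} - 438\right)} = \frac{1390566}{1447 \left(- \frac{1289}{3}\right)} = \frac{1390566}{1447} \left(- \frac{3}{1289}\right) = - \frac{4171698}{1865183}$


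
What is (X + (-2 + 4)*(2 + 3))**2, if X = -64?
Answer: 2916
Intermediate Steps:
(X + (-2 + 4)*(2 + 3))**2 = (-64 + (-2 + 4)*(2 + 3))**2 = (-64 + 2*5)**2 = (-64 + 10)**2 = (-54)**2 = 2916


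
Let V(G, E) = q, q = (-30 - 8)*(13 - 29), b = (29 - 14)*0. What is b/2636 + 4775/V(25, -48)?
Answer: 4775/608 ≈ 7.8536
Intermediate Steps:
b = 0 (b = 15*0 = 0)
q = 608 (q = -38*(-16) = 608)
V(G, E) = 608
b/2636 + 4775/V(25, -48) = 0/2636 + 4775/608 = 0*(1/2636) + 4775*(1/608) = 0 + 4775/608 = 4775/608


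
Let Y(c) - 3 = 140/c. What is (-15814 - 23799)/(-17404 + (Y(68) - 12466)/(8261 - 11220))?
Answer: 284664677/125037368 ≈ 2.2766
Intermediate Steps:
Y(c) = 3 + 140/c
(-15814 - 23799)/(-17404 + (Y(68) - 12466)/(8261 - 11220)) = (-15814 - 23799)/(-17404 + ((3 + 140/68) - 12466)/(8261 - 11220)) = -39613/(-17404 + ((3 + 140*(1/68)) - 12466)/(-2959)) = -39613/(-17404 + ((3 + 35/17) - 12466)*(-1/2959)) = -39613/(-17404 + (86/17 - 12466)*(-1/2959)) = -39613/(-17404 - 211836/17*(-1/2959)) = -39613/(-17404 + 211836/50303) = -39613/(-875261576/50303) = -39613*(-50303/875261576) = 284664677/125037368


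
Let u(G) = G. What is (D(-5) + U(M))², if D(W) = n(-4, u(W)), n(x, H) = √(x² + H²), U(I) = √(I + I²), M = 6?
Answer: 83 + 2*√1722 ≈ 165.99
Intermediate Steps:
n(x, H) = √(H² + x²)
D(W) = √(16 + W²) (D(W) = √(W² + (-4)²) = √(W² + 16) = √(16 + W²))
(D(-5) + U(M))² = (√(16 + (-5)²) + √(6*(1 + 6)))² = (√(16 + 25) + √(6*7))² = (√41 + √42)²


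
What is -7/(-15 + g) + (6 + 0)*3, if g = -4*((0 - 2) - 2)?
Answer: 11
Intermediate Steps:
g = 16 (g = -4*(-2 - 2) = -4*(-4) = 16)
-7/(-15 + g) + (6 + 0)*3 = -7/(-15 + 16) + (6 + 0)*3 = -7/1 + 6*3 = -7*1 + 18 = -7 + 18 = 11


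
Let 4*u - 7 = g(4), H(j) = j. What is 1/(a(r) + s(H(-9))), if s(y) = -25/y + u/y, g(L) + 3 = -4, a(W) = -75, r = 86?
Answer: -9/650 ≈ -0.013846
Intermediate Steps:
g(L) = -7 (g(L) = -3 - 4 = -7)
u = 0 (u = 7/4 + (1/4)*(-7) = 7/4 - 7/4 = 0)
s(y) = -25/y (s(y) = -25/y + 0/y = -25/y + 0 = -25/y)
1/(a(r) + s(H(-9))) = 1/(-75 - 25/(-9)) = 1/(-75 - 25*(-1/9)) = 1/(-75 + 25/9) = 1/(-650/9) = -9/650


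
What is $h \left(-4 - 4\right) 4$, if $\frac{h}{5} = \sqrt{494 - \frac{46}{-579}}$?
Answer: $- \frac{320 \sqrt{41408922}}{579} \approx -3556.5$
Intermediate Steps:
$h = \frac{10 \sqrt{41408922}}{579}$ ($h = 5 \sqrt{494 - \frac{46}{-579}} = 5 \sqrt{494 - - \frac{46}{579}} = 5 \sqrt{494 + \frac{46}{579}} = 5 \sqrt{\frac{286072}{579}} = 5 \frac{2 \sqrt{41408922}}{579} = \frac{10 \sqrt{41408922}}{579} \approx 111.14$)
$h \left(-4 - 4\right) 4 = \frac{10 \sqrt{41408922}}{579} \left(-4 - 4\right) 4 = \frac{10 \sqrt{41408922}}{579} \left(\left(-8\right) 4\right) = \frac{10 \sqrt{41408922}}{579} \left(-32\right) = - \frac{320 \sqrt{41408922}}{579}$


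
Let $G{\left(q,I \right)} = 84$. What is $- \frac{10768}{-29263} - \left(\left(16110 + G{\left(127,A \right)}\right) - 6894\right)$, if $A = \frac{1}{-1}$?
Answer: $- \frac{272135132}{29263} \approx -9299.6$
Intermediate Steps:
$A = -1$
$- \frac{10768}{-29263} - \left(\left(16110 + G{\left(127,A \right)}\right) - 6894\right) = - \frac{10768}{-29263} - \left(\left(16110 + 84\right) - 6894\right) = \left(-10768\right) \left(- \frac{1}{29263}\right) - \left(16194 - 6894\right) = \frac{10768}{29263} - 9300 = - \frac{272135132}{29263}$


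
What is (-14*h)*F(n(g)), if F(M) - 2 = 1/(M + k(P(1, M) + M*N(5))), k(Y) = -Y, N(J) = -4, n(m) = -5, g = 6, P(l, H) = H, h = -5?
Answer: 273/2 ≈ 136.50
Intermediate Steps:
F(M) = 2 + 1/(4*M) (F(M) = 2 + 1/(M - (M + M*(-4))) = 2 + 1/(M - (M - 4*M)) = 2 + 1/(M - (-3)*M) = 2 + 1/(M + 3*M) = 2 + 1/(4*M))
(-14*h)*F(n(g)) = (-14*(-5))*(2 + (¼)/(-5)) = 70*(2 + (¼)*(-⅕)) = 70*(2 - 1/20) = 70*(39/20) = 273/2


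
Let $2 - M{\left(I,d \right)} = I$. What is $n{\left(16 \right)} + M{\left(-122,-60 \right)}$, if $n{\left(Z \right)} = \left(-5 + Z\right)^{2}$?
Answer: $245$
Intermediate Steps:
$M{\left(I,d \right)} = 2 - I$
$n{\left(16 \right)} + M{\left(-122,-60 \right)} = \left(-5 + 16\right)^{2} + \left(2 - -122\right) = 11^{2} + \left(2 + 122\right) = 121 + 124 = 245$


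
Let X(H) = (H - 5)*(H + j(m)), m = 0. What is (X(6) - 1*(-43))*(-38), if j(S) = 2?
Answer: -1938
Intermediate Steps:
X(H) = (-5 + H)*(2 + H) (X(H) = (H - 5)*(H + 2) = (-5 + H)*(2 + H))
(X(6) - 1*(-43))*(-38) = ((-10 + 6**2 - 3*6) - 1*(-43))*(-38) = ((-10 + 36 - 18) + 43)*(-38) = (8 + 43)*(-38) = 51*(-38) = -1938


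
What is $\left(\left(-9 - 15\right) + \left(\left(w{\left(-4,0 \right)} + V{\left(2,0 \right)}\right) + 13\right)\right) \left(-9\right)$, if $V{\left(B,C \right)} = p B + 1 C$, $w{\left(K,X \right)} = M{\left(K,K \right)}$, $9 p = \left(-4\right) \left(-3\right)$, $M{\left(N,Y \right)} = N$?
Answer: $111$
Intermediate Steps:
$p = \frac{4}{3}$ ($p = \frac{\left(-4\right) \left(-3\right)}{9} = \frac{1}{9} \cdot 12 = \frac{4}{3} \approx 1.3333$)
$w{\left(K,X \right)} = K$
$V{\left(B,C \right)} = C + \frac{4 B}{3}$ ($V{\left(B,C \right)} = \frac{4 B}{3} + 1 C = \frac{4 B}{3} + C = C + \frac{4 B}{3}$)
$\left(\left(-9 - 15\right) + \left(\left(w{\left(-4,0 \right)} + V{\left(2,0 \right)}\right) + 13\right)\right) \left(-9\right) = \left(\left(-9 - 15\right) + \left(\left(-4 + \left(0 + \frac{4}{3} \cdot 2\right)\right) + 13\right)\right) \left(-9\right) = \left(\left(-9 - 15\right) + \left(\left(-4 + \left(0 + \frac{8}{3}\right)\right) + 13\right)\right) \left(-9\right) = \left(-24 + \left(\left(-4 + \frac{8}{3}\right) + 13\right)\right) \left(-9\right) = \left(-24 + \left(- \frac{4}{3} + 13\right)\right) \left(-9\right) = \left(-24 + \frac{35}{3}\right) \left(-9\right) = \left(- \frac{37}{3}\right) \left(-9\right) = 111$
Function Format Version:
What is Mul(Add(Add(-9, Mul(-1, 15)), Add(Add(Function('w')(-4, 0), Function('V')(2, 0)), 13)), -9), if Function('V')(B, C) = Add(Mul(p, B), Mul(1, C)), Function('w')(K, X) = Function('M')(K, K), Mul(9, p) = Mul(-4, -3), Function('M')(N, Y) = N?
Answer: 111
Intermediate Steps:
p = Rational(4, 3) (p = Mul(Rational(1, 9), Mul(-4, -3)) = Mul(Rational(1, 9), 12) = Rational(4, 3) ≈ 1.3333)
Function('w')(K, X) = K
Function('V')(B, C) = Add(C, Mul(Rational(4, 3), B)) (Function('V')(B, C) = Add(Mul(Rational(4, 3), B), Mul(1, C)) = Add(Mul(Rational(4, 3), B), C) = Add(C, Mul(Rational(4, 3), B)))
Mul(Add(Add(-9, Mul(-1, 15)), Add(Add(Function('w')(-4, 0), Function('V')(2, 0)), 13)), -9) = Mul(Add(Add(-9, Mul(-1, 15)), Add(Add(-4, Add(0, Mul(Rational(4, 3), 2))), 13)), -9) = Mul(Add(Add(-9, -15), Add(Add(-4, Add(0, Rational(8, 3))), 13)), -9) = Mul(Add(-24, Add(Add(-4, Rational(8, 3)), 13)), -9) = Mul(Add(-24, Add(Rational(-4, 3), 13)), -9) = Mul(Add(-24, Rational(35, 3)), -9) = Mul(Rational(-37, 3), -9) = 111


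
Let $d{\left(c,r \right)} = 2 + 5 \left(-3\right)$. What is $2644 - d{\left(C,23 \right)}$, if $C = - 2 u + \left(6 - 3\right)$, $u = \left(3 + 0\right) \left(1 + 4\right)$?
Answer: $2657$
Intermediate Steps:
$u = 15$ ($u = 3 \cdot 5 = 15$)
$C = -27$ ($C = \left(-2\right) 15 + \left(6 - 3\right) = -30 + \left(6 - 3\right) = -30 + 3 = -27$)
$d{\left(c,r \right)} = -13$ ($d{\left(c,r \right)} = 2 - 15 = -13$)
$2644 - d{\left(C,23 \right)} = 2644 - -13 = 2644 + 13 = 2657$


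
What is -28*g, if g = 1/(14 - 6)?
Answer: -7/2 ≈ -3.5000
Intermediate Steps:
g = 1/8 ≈ 0.12500
-28*g = -28*1/8 = -7/2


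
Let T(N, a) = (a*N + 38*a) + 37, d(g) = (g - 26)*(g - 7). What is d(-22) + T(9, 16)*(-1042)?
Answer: -820746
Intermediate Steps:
d(g) = (-26 + g)*(-7 + g)
T(N, a) = 37 + 38*a + N*a (T(N, a) = (N*a + 38*a) + 37 = (38*a + N*a) + 37 = 37 + 38*a + N*a)
d(-22) + T(9, 16)*(-1042) = (182 + (-22)**2 - 33*(-22)) + (37 + 38*16 + 9*16)*(-1042) = (182 + 484 + 726) + (37 + 608 + 144)*(-1042) = 1392 + 789*(-1042) = 1392 - 822138 = -820746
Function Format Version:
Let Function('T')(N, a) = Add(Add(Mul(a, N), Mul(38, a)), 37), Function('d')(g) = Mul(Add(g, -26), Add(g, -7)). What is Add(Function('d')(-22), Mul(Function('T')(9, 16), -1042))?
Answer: -820746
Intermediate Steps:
Function('d')(g) = Mul(Add(-26, g), Add(-7, g))
Function('T')(N, a) = Add(37, Mul(38, a), Mul(N, a)) (Function('T')(N, a) = Add(Add(Mul(N, a), Mul(38, a)), 37) = Add(Add(Mul(38, a), Mul(N, a)), 37) = Add(37, Mul(38, a), Mul(N, a)))
Add(Function('d')(-22), Mul(Function('T')(9, 16), -1042)) = Add(Add(182, Pow(-22, 2), Mul(-33, -22)), Mul(Add(37, Mul(38, 16), Mul(9, 16)), -1042)) = Add(Add(182, 484, 726), Mul(Add(37, 608, 144), -1042)) = Add(1392, Mul(789, -1042)) = Add(1392, -822138) = -820746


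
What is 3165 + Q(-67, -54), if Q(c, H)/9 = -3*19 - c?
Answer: 3255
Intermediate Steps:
Q(c, H) = -513 - 9*c (Q(c, H) = 9*(-3*19 - c) = 9*(-57 - c) = -513 - 9*c)
3165 + Q(-67, -54) = 3165 + (-513 - 9*(-67)) = 3165 + (-513 + 603) = 3165 + 90 = 3255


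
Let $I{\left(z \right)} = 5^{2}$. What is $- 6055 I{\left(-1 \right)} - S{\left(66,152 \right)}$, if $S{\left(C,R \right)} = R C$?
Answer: $-161407$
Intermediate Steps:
$S{\left(C,R \right)} = C R$
$I{\left(z \right)} = 25$
$- 6055 I{\left(-1 \right)} - S{\left(66,152 \right)} = \left(-6055\right) 25 - 66 \cdot 152 = -151375 - 10032 = -161407$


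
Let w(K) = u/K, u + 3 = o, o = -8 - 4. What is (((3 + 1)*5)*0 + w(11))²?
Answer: 225/121 ≈ 1.8595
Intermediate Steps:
o = -12
u = -15 (u = -3 - 12 = -15)
w(K) = -15/K
(((3 + 1)*5)*0 + w(11))² = (((3 + 1)*5)*0 - 15/11)² = ((4*5)*0 - 15*1/11)² = (20*0 - 15/11)² = (0 - 15/11)² = (-15/11)² = 225/121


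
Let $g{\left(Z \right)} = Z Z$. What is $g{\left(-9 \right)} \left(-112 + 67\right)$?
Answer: $-3645$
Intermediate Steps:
$g{\left(Z \right)} = Z^{2}$
$g{\left(-9 \right)} \left(-112 + 67\right) = \left(-9\right)^{2} \left(-112 + 67\right) = 81 \left(-45\right) = -3645$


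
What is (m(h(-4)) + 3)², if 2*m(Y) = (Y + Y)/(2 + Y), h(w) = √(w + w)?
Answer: (23*I + 24*√2)/(I + 2*√2) ≈ 13.222 + 3.457*I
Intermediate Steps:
h(w) = √2*√w (h(w) = √(2*w) = √2*√w)
m(Y) = Y/(2 + Y) (m(Y) = ((Y + Y)/(2 + Y))/2 = ((2*Y)/(2 + Y))/2 = (2*Y/(2 + Y))/2 = Y/(2 + Y))
(m(h(-4)) + 3)² = ((√2*√(-4))/(2 + √2*√(-4)) + 3)² = ((√2*(2*I))/(2 + √2*(2*I)) + 3)² = ((2*I*√2)/(2 + 2*I*√2) + 3)² = (2*I*√2/(2 + 2*I*√2) + 3)² = (3 + 2*I*√2/(2 + 2*I*√2))²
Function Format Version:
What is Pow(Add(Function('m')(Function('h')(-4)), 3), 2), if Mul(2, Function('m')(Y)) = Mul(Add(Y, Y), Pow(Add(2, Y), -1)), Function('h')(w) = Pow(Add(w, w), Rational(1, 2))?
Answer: Mul(Pow(Add(I, Mul(2, Pow(2, Rational(1, 2)))), -1), Add(Mul(23, I), Mul(24, Pow(2, Rational(1, 2))))) ≈ Add(13.222, Mul(3.4570, I))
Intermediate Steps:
Function('h')(w) = Mul(Pow(2, Rational(1, 2)), Pow(w, Rational(1, 2))) (Function('h')(w) = Pow(Mul(2, w), Rational(1, 2)) = Mul(Pow(2, Rational(1, 2)), Pow(w, Rational(1, 2))))
Function('m')(Y) = Mul(Y, Pow(Add(2, Y), -1)) (Function('m')(Y) = Mul(Rational(1, 2), Mul(Add(Y, Y), Pow(Add(2, Y), -1))) = Mul(Rational(1, 2), Mul(Mul(2, Y), Pow(Add(2, Y), -1))) = Mul(Rational(1, 2), Mul(2, Y, Pow(Add(2, Y), -1))) = Mul(Y, Pow(Add(2, Y), -1)))
Pow(Add(Function('m')(Function('h')(-4)), 3), 2) = Pow(Add(Mul(Mul(Pow(2, Rational(1, 2)), Pow(-4, Rational(1, 2))), Pow(Add(2, Mul(Pow(2, Rational(1, 2)), Pow(-4, Rational(1, 2)))), -1)), 3), 2) = Pow(Add(Mul(Mul(Pow(2, Rational(1, 2)), Mul(2, I)), Pow(Add(2, Mul(Pow(2, Rational(1, 2)), Mul(2, I))), -1)), 3), 2) = Pow(Add(Mul(Mul(2, I, Pow(2, Rational(1, 2))), Pow(Add(2, Mul(2, I, Pow(2, Rational(1, 2)))), -1)), 3), 2) = Pow(Add(Mul(2, I, Pow(2, Rational(1, 2)), Pow(Add(2, Mul(2, I, Pow(2, Rational(1, 2)))), -1)), 3), 2) = Pow(Add(3, Mul(2, I, Pow(2, Rational(1, 2)), Pow(Add(2, Mul(2, I, Pow(2, Rational(1, 2)))), -1))), 2)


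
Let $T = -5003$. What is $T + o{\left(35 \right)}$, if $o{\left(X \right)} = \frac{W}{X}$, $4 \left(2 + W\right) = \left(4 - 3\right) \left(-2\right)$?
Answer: $- \frac{70043}{14} \approx -5003.1$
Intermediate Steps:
$W = - \frac{5}{2}$ ($W = -2 + \frac{\left(4 - 3\right) \left(-2\right)}{4} = -2 + \frac{1 \left(-2\right)}{4} = -2 + \frac{1}{4} \left(-2\right) = -2 - \frac{1}{2} = - \frac{5}{2} \approx -2.5$)
$o{\left(X \right)} = - \frac{5}{2 X}$
$T + o{\left(35 \right)} = -5003 - \frac{5}{2 \cdot 35} = -5003 - \frac{1}{14} = - \frac{70043}{14}$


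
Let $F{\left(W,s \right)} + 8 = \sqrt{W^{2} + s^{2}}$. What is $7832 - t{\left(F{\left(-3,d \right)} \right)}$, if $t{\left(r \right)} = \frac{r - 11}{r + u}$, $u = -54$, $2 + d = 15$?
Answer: $\frac{14355556}{1833} + \frac{43 \sqrt{178}}{3666} \approx 7831.9$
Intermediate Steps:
$d = 13$ ($d = -2 + 15 = 13$)
$F{\left(W,s \right)} = -8 + \sqrt{W^{2} + s^{2}}$
$t{\left(r \right)} = \frac{-11 + r}{-54 + r}$ ($t{\left(r \right)} = \frac{r - 11}{r - 54} = \frac{-11 + r}{-54 + r}$)
$7832 - t{\left(F{\left(-3,d \right)} \right)} = 7832 - \frac{-11 - \left(8 - \sqrt{\left(-3\right)^{2} + 13^{2}}\right)}{-54 - \left(8 - \sqrt{\left(-3\right)^{2} + 13^{2}}\right)} = 7832 - \frac{-11 - \left(8 - \sqrt{9 + 169}\right)}{-54 - \left(8 - \sqrt{9 + 169}\right)} = 7832 - \frac{-11 - \left(8 - \sqrt{178}\right)}{-54 - \left(8 - \sqrt{178}\right)} = 7832 - \frac{-19 + \sqrt{178}}{-62 + \sqrt{178}}$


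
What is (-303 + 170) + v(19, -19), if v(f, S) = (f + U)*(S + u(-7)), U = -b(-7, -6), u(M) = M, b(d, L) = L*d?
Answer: 465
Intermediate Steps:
U = -42 (U = -(-6)*(-7) = -1*42 = -42)
v(f, S) = (-42 + f)*(-7 + S) (v(f, S) = (f - 42)*(S - 7) = (-42 + f)*(-7 + S))
(-303 + 170) + v(19, -19) = (-303 + 170) + (294 - 42*(-19) - 7*19 - 19*19) = -133 + (294 + 798 - 133 - 361) = -133 + 598 = 465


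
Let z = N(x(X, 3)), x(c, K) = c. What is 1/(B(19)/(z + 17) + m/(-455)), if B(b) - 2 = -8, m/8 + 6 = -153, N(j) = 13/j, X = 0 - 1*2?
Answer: 455/1012 ≈ 0.44960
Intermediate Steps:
X = -2 (X = 0 - 2 = -2)
m = -1272 (m = -48 + 8*(-153) = -48 - 1224 = -1272)
B(b) = -6 (B(b) = 2 - 8 = -6)
z = -13/2 (z = 13/(-2) = 13*(-½) = -13/2 ≈ -6.5000)
1/(B(19)/(z + 17) + m/(-455)) = 1/(-6/(-13/2 + 17) - 1272/(-455)) = 1/(-6/21/2 - 1272*(-1/455)) = 1/(-6*2/21 + 1272/455) = 1/(-4/7 + 1272/455) = 1/(1012/455) = 455/1012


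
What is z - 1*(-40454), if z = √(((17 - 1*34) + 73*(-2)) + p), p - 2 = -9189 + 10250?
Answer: 40484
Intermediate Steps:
p = 1063 (p = 2 + (-9189 + 10250) = 2 + 1061 = 1063)
z = 30 (z = √(((17 - 1*34) + 73*(-2)) + 1063) = √(((17 - 34) - 146) + 1063) = √((-17 - 146) + 1063) = √(-163 + 1063) = √900 = 30)
z - 1*(-40454) = 30 - 1*(-40454) = 30 + 40454 = 40484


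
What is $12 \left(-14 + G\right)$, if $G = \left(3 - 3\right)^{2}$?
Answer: $-168$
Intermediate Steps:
$G = 0$ ($G = 0^{2} = 0$)
$12 \left(-14 + G\right) = 12 \left(-14 + 0\right) = 12 \left(-14\right) = -168$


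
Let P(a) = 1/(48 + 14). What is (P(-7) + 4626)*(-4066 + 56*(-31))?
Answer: -832044513/31 ≈ -2.6840e+7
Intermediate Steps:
P(a) = 1/62
(P(-7) + 4626)*(-4066 + 56*(-31)) = (1/62 + 4626)*(-4066 + 56*(-31)) = 286813*(-4066 - 1736)/62 = (286813/62)*(-5802) = -832044513/31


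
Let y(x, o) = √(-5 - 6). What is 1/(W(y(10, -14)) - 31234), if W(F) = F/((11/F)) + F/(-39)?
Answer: 39*I/(√11 - 1218165*I) ≈ -3.2015e-5 + 8.7166e-11*I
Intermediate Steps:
y(x, o) = I*√11 (y(x, o) = √(-11) = I*√11)
W(F) = -F/39 + F²/11 (W(F) = F*(F/11) + F*(-1/39) = F²/11 - F/39 = -F/39 + F²/11)
1/(W(y(10, -14)) - 31234) = 1/((I*√11)*(-11 + 39*(I*√11))/429 - 31234) = 1/((I*√11)*(-11 + 39*I*√11)/429 - 31234) = 1/(I*√11*(-11 + 39*I*√11)/429 - 31234) = 1/(-31234 + I*√11*(-11 + 39*I*√11)/429)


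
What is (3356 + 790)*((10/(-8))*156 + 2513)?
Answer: 9610428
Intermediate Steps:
(3356 + 790)*((10/(-8))*156 + 2513) = 4146*((10*(-⅛))*156 + 2513) = 4146*(-5/4*156 + 2513) = 4146*(-195 + 2513) = 4146*2318 = 9610428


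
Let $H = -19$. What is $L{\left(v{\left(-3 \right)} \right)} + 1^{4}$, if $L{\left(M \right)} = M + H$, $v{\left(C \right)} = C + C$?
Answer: $-24$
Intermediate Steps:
$v{\left(C \right)} = 2 C$
$L{\left(M \right)} = -19 + M$ ($L{\left(M \right)} = M - 19 = -19 + M$)
$L{\left(v{\left(-3 \right)} \right)} + 1^{4} = \left(-19 + 2 \left(-3\right)\right) + 1^{4} = \left(-19 - 6\right) + 1 = -25 + 1 = -24$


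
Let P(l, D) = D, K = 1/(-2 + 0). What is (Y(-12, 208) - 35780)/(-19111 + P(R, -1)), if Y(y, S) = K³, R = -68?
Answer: 286241/152896 ≈ 1.8721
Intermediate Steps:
K = -½ (K = 1/(-2) = -½ ≈ -0.50000)
Y(y, S) = -⅛ (Y(y, S) = (-½)³ = -⅛)
(Y(-12, 208) - 35780)/(-19111 + P(R, -1)) = (-⅛ - 35780)/(-19111 - 1) = -286241/8/(-19112) = -286241/8*(-1/19112) = 286241/152896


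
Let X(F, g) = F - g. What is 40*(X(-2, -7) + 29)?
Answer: 1360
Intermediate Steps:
40*(X(-2, -7) + 29) = 40*((-2 - 1*(-7)) + 29) = 40*((-2 + 7) + 29) = 40*(5 + 29) = 40*34 = 1360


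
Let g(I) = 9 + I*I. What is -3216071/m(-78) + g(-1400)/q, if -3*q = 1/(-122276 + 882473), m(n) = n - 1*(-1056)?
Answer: -4371639353058053/978 ≈ -4.4700e+12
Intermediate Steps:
g(I) = 9 + I²
m(n) = 1056 + n (m(n) = n + 1056 = 1056 + n)
q = -1/2280591 (q = -1/(3*(-122276 + 882473)) = -⅓/760197 = -⅓*1/760197 = -1/2280591 ≈ -4.3848e-7)
-3216071/m(-78) + g(-1400)/q = -3216071/(1056 - 78) + (9 + (-1400)²)/(-1/2280591) = -3216071/978 + (9 + 1960000)*(-2280591) = -3216071*1/978 + 1960009*(-2280591) = -3216071/978 - 4469978885319 = -4371639353058053/978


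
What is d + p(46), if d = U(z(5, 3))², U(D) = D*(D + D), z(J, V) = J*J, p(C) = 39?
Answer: 1562539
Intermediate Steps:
z(J, V) = J²
U(D) = 2*D² (U(D) = D*(2*D) = 2*D²)
d = 1562500 (d = (2*(5²)²)² = (2*25²)² = (2*625)² = 1250² = 1562500)
d + p(46) = 1562500 + 39 = 1562539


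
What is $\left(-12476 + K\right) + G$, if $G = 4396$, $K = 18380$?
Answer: $10300$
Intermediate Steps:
$\left(-12476 + K\right) + G = \left(-12476 + 18380\right) + 4396 = 5904 + 4396 = 10300$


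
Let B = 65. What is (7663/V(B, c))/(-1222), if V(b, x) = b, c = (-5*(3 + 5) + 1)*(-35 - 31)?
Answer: -7663/79430 ≈ -0.096475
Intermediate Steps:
c = 2574 (c = (-5*8 + 1)*(-66) = (-40 + 1)*(-66) = -39*(-66) = 2574)
(7663/V(B, c))/(-1222) = (7663/65)/(-1222) = (7663*(1/65))*(-1/1222) = (7663/65)*(-1/1222) = -7663/79430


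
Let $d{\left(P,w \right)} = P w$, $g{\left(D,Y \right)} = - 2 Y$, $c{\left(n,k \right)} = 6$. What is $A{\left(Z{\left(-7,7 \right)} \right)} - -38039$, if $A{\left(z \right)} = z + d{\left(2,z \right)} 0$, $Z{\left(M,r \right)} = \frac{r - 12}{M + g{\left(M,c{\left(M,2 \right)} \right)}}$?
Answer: $\frac{722746}{19} \approx 38039.0$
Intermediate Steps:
$Z{\left(M,r \right)} = \frac{-12 + r}{-12 + M}$ ($Z{\left(M,r \right)} = \frac{r - 12}{M - 12} = \frac{-12 + r}{M - 12} = \frac{-12 + r}{-12 + M}$)
$A{\left(z \right)} = z$ ($A{\left(z \right)} = z + 2 z 0 = z + 0 = z$)
$A{\left(Z{\left(-7,7 \right)} \right)} - -38039 = \frac{-12 + 7}{-12 - 7} - -38039 = \frac{1}{-19} \left(-5\right) + 38039 = \left(- \frac{1}{19}\right) \left(-5\right) + 38039 = \frac{5}{19} + 38039 = \frac{722746}{19}$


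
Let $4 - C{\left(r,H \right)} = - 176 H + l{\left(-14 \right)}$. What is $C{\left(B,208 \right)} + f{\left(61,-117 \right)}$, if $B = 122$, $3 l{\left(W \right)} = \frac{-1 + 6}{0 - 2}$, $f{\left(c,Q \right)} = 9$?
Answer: $\frac{219731}{6} \approx 36622.0$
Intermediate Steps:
$l{\left(W \right)} = - \frac{5}{6}$ ($l{\left(W \right)} = \frac{\left(-1 + 6\right) \frac{1}{0 - 2}}{3} = \frac{5 \frac{1}{-2}}{3} = \frac{5 \left(- \frac{1}{2}\right)}{3} = \frac{1}{3} \left(- \frac{5}{2}\right) = - \frac{5}{6}$)
$C{\left(r,H \right)} = \frac{29}{6} + 176 H$ ($C{\left(r,H \right)} = 4 - \left(- 176 H - \frac{5}{6}\right) = 4 - \left(- \frac{5}{6} - 176 H\right) = 4 + \left(\frac{5}{6} + 176 H\right) = \frac{29}{6} + 176 H$)
$C{\left(B,208 \right)} + f{\left(61,-117 \right)} = \left(\frac{29}{6} + 176 \cdot 208\right) + 9 = \left(\frac{29}{6} + 36608\right) + 9 = \frac{219677}{6} + 9 = \frac{219731}{6}$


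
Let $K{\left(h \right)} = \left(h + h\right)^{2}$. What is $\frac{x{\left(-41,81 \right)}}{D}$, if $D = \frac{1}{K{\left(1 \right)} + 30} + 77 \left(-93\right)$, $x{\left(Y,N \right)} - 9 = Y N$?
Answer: $\frac{112608}{243473} \approx 0.46251$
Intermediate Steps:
$K{\left(h \right)} = 4 h^{2}$ ($K{\left(h \right)} = \left(2 h\right)^{2} = 4 h^{2}$)
$x{\left(Y,N \right)} = 9 + N Y$ ($x{\left(Y,N \right)} = 9 + Y N = 9 + N Y$)
$D = - \frac{243473}{34}$ ($D = \frac{1}{4 \cdot 1^{2} + 30} + 77 \left(-93\right) = \frac{1}{4 \cdot 1 + 30} - 7161 = \frac{1}{4 + 30} - 7161 = \frac{1}{34} - 7161 = - \frac{243473}{34} \approx -7161.0$)
$\frac{x{\left(-41,81 \right)}}{D} = \frac{9 + 81 \left(-41\right)}{- \frac{243473}{34}} = \left(9 - 3321\right) \left(- \frac{34}{243473}\right) = \left(-3312\right) \left(- \frac{34}{243473}\right) = \frac{112608}{243473}$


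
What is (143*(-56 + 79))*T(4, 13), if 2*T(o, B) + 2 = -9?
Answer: -36179/2 ≈ -18090.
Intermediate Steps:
T(o, B) = -11/2 (T(o, B) = -1 + (½)*(-9) = -1 - 9/2 = -11/2)
(143*(-56 + 79))*T(4, 13) = (143*(-56 + 79))*(-11/2) = (143*23)*(-11/2) = 3289*(-11/2) = -36179/2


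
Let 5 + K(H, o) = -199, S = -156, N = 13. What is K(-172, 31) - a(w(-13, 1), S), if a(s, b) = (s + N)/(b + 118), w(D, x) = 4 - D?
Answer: -3861/19 ≈ -203.21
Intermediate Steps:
K(H, o) = -204 (K(H, o) = -5 - 199 = -204)
a(s, b) = (13 + s)/(118 + b) (a(s, b) = (s + 13)/(b + 118) = (13 + s)/(118 + b))
K(-172, 31) - a(w(-13, 1), S) = -204 - (13 + (4 - 1*(-13)))/(118 - 156) = -204 - (13 + (4 + 13))/(-38) = -204 - (-1)*(13 + 17)/38 = -204 - (-1)*30/38 = -204 - 1*(-15/19) = -204 + 15/19 = -3861/19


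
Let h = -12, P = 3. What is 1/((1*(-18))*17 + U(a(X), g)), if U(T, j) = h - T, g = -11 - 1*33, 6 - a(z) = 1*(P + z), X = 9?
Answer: -1/312 ≈ -0.0032051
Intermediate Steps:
a(z) = 3 - z (a(z) = 6 - (3 + z) = 6 + (-3 - z) = 3 - z)
g = -44 (g = -11 - 33 = -44)
U(T, j) = -12 - T
1/((1*(-18))*17 + U(a(X), g)) = 1/((1*(-18))*17 + (-12 - (3 - 1*9))) = 1/(-18*17 + (-12 - (3 - 9))) = 1/(-306 + (-12 - 1*(-6))) = 1/(-306 + (-12 + 6)) = 1/(-306 - 6) = 1/(-312) = -1/312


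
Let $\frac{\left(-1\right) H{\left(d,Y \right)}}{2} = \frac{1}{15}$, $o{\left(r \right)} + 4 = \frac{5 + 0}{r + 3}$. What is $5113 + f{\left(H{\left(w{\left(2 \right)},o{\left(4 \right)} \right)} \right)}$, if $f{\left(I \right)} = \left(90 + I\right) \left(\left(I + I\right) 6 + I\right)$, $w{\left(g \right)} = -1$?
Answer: $\frac{1115377}{225} \approx 4957.2$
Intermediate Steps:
$o{\left(r \right)} = -4 + \frac{5}{3 + r}$ ($o{\left(r \right)} = -4 + \frac{5 + 0}{r + 3} = -4 + \frac{5}{3 + r}$)
$H{\left(d,Y \right)} = - \frac{2}{15}$
$f{\left(I \right)} = 13 I \left(90 + I\right)$ ($f{\left(I \right)} = \left(90 + I\right) \left(2 I 6 + I\right) = \left(90 + I\right) \left(12 I + I\right) = \left(90 + I\right) 13 I = 13 I \left(90 + I\right)$)
$5113 + f{\left(H{\left(w{\left(2 \right)},o{\left(4 \right)} \right)} \right)} = 5113 + 13 \left(- \frac{2}{15}\right) \left(90 - \frac{2}{15}\right) = 5113 + 13 \left(- \frac{2}{15}\right) \frac{1348}{15} = 5113 - \frac{35048}{225} = \frac{1115377}{225}$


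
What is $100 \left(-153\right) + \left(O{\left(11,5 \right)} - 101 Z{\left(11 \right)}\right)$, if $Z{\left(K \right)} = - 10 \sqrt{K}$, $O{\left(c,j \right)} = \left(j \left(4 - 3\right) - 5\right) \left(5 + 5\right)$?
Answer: $-15300 + 1010 \sqrt{11} \approx -11950.0$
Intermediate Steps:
$O{\left(c,j \right)} = -50 + 10 j$ ($O{\left(c,j \right)} = \left(j 1 - 5\right) 10 = \left(j - 5\right) 10 = \left(-5 + j\right) 10 = -50 + 10 j$)
$100 \left(-153\right) + \left(O{\left(11,5 \right)} - 101 Z{\left(11 \right)}\right) = 100 \left(-153\right) + \left(\left(-50 + 10 \cdot 5\right) - 101 \left(- 10 \sqrt{11}\right)\right) = -15300 + \left(\left(-50 + 50\right) + 1010 \sqrt{11}\right) = -15300 + \left(0 + 1010 \sqrt{11}\right) = -15300 + 1010 \sqrt{11}$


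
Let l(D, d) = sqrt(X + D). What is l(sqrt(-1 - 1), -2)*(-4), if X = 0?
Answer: -4*2**(1/4)*sqrt(I) ≈ -3.3636 - 3.3636*I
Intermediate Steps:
l(D, d) = sqrt(D) (l(D, d) = sqrt(0 + D) = sqrt(D))
l(sqrt(-1 - 1), -2)*(-4) = sqrt(sqrt(-1 - 1))*(-4) = sqrt(sqrt(-2))*(-4) = sqrt(I*sqrt(2))*(-4) = (2**(1/4)*sqrt(I))*(-4) = -4*2**(1/4)*sqrt(I)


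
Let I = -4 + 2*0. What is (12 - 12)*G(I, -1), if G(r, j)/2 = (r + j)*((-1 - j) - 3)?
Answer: 0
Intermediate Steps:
I = -4 (I = -4 + 0 = -4)
G(r, j) = 2*(-4 - j)*(j + r) (G(r, j) = 2*((r + j)*((-1 - j) - 3)) = 2*((j + r)*(-4 - j)) = 2*((-4 - j)*(j + r)) = 2*(-4 - j)*(j + r))
(12 - 12)*G(I, -1) = (12 - 12)*(-8*(-1) - 8*(-4) - 2*(-1)² - 2*(-1)*(-4)) = 0*(8 + 32 - 2*1 - 8) = 0*(8 + 32 - 2 - 8) = 0*30 = 0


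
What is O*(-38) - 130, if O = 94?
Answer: -3702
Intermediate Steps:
O*(-38) - 130 = 94*(-38) - 130 = -3572 - 130 = -3702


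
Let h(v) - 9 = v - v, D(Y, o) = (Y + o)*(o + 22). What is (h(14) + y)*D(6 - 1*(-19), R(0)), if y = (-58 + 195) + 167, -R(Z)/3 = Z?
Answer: 172150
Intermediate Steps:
R(Z) = -3*Z
D(Y, o) = (22 + o)*(Y + o) (D(Y, o) = (Y + o)*(22 + o) = (22 + o)*(Y + o))
h(v) = 9 (h(v) = 9 + (v - v) = 9 + 0 = 9)
y = 304 (y = 137 + 167 = 304)
(h(14) + y)*D(6 - 1*(-19), R(0)) = (9 + 304)*((-3*0)² + 22*(6 - 1*(-19)) + 22*(-3*0) + (6 - 1*(-19))*(-3*0)) = 313*(0² + 22*(6 + 19) + 22*0 + (6 + 19)*0) = 313*(0 + 22*25 + 0 + 25*0) = 313*(0 + 550 + 0 + 0) = 313*550 = 172150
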